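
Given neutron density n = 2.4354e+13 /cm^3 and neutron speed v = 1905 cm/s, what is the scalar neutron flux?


phi = n * v
phi = 2.4354e+13 * 1905
phi = 4.6394e+16 /cm^2/s

4.6394e+16


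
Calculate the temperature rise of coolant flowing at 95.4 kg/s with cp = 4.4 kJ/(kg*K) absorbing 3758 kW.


dT = Q / (m_dot * cp)
dT = 3758 / (95.4 * 4.4)
dT = 8.9527 C

8.9527


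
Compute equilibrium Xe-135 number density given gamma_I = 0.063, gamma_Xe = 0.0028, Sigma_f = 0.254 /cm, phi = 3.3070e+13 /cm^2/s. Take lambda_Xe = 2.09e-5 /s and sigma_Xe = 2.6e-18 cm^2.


Xe_eq = (gamma_I + gamma_Xe) * Sigma_f * phi / (lambda_Xe + sigma_Xe * phi)
Numerator = (0.063 + 0.0028) * 0.254 * 3.3070e+13 = 5.527055e+11
Denominator = 2.09e-5 + 2.6e-18 * 3.3070e+13 = 1.068820e-04
Xe_eq = 5.527055e+11 / 1.068820e-04 = 5.1712e+15 /cm^3

5.1712e+15


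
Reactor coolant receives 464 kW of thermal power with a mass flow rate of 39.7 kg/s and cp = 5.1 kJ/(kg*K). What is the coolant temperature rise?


dT = Q / (m_dot * cp)
dT = 464 / (39.7 * 5.1)
dT = 2.2917 C

2.2917


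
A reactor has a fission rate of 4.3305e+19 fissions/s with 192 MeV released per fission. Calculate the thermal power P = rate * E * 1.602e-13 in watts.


P = fission_rate * E_MeV * 1.602e-13
P = 4.3305e+19 * 192 * 1.602e-13
P = 1.3320e+09 W

1.3320e+09


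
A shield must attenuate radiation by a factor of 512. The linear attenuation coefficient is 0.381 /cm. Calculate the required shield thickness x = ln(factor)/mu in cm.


x = ln(factor) / mu
x = ln(512) / 0.381
x = 16.374 cm

16.374


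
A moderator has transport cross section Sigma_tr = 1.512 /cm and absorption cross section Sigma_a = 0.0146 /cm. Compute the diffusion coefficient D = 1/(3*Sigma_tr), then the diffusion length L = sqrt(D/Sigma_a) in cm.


D = 1 / (3 * Sigma_tr) = 1 / (3 * 1.512) = 0.2204586 cm
L = sqrt(D / Sigma_a)
L = sqrt(0.2204586 / 0.0146)
L = 3.8859 cm

3.8859


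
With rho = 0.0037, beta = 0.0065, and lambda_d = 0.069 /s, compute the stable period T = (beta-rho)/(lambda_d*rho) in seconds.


T = (beta - rho) / (lambda_d * rho)
T = (0.0065 - 0.0037) / (0.069 * 0.0037)
T = 10.967 s

10.967


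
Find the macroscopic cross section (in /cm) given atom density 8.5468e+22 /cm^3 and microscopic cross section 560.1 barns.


Sigma = N * sigma_barns * 1e-24
Sigma = 8.5468e+22 * 560.1 * 1e-24
Sigma = 47.871 /cm

47.871


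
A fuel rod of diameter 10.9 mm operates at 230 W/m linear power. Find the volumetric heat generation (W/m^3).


r = D / 2 / 1000 = 10.9 / 2 / 1000 = 0.00545 m
q''' = q' / (pi * r^2)
q''' = 230 / (pi * 0.00545^2)
q''' = 2.4648e+06 W/m^3

2.4648e+06


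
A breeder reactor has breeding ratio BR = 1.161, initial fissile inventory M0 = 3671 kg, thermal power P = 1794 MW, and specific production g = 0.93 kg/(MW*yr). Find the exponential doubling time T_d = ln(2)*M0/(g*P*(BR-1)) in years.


Breeding gain G = BR - 1 = 1.161 - 1 = 0.161
Fissile production rate = g * P * G = 0.93 * 1794 * 0.161 = 268.61562 kg/yr
T_d = ln(2) * M0 / (g * P * G)
T_d = ln(2) * 3671 / 268.61562 = 9.4728 yr

9.4728


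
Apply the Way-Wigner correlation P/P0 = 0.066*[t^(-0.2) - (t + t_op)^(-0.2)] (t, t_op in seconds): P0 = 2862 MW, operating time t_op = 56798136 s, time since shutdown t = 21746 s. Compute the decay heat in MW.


P/P0 = 0.066 * [t^(-0.2) - (t + t_op)^(-0.2)]
P/P0 = 0.066 * [21746^(-0.2) - (21746 + 56798136)^(-0.2)]
P/P0 = 0.066 * [0.1356826 - 0.02812548] = 0.007098770
P = 2862 * 0.007098770 = 20.317 MW

20.317


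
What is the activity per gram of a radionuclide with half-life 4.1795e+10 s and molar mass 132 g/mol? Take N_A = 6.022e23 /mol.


lambda = ln(2) / t_half = ln(2) / 4.1795e+10 = 1.658445e-11 /s
SA = lambda * N_A / M
SA = 1.658445e-11 * 6.022e23 / 132
SA = 7.5660e+10 Bq/g

7.5660e+10


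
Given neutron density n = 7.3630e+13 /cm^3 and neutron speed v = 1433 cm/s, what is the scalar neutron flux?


phi = n * v
phi = 7.3630e+13 * 1433
phi = 1.0551e+17 /cm^2/s

1.0551e+17


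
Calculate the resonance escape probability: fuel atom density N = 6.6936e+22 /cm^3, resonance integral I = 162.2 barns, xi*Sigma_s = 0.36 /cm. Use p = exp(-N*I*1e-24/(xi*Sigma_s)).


p = exp(-N * I * 1e-24 / (xi*Sigma_s))
p = exp(-6.6936e+22 * 162.2 * 1e-24 / 0.36)
p = 7.9869e-14

7.9869e-14


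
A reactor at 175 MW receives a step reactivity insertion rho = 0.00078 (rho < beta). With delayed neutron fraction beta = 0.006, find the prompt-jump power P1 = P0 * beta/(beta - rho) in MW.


P1/P0 = beta / (beta - rho)
P1/P0 = 0.006 / (0.006 - 0.00078) = 1.149425
P1 = 175 * 1.149425 = 201.15 MW

201.15


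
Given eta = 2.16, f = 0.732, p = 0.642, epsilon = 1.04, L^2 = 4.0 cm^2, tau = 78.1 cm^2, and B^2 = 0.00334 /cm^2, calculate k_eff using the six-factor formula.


k_inf = eta*f*p*eps = 2.16*0.732*0.642*1.04 = 1.055682
P_TNL = 1/(1 + L^2*B^2) = 1/(1 + 4.0*0.00334) = 0.9868161
P_FNL = exp(-B^2*tau) = exp(-0.00334*78.1) = 0.7703934
k_eff = k_inf * P_TNL * P_FNL = 1.055682 * 0.9868161 * 0.7703934
k_eff = 0.80257

0.80257


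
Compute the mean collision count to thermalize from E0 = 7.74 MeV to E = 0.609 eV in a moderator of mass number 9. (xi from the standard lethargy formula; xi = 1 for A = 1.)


xi = 1 + (A-1)^2/(2A)*ln((A-1)/(A+1)) = 0.2066007 (for A = 9)
n = ln(E0/E) / xi
n = ln(7.74e6 / 0.609) / 0.2066007
n = ln(1.270936e+07) / 0.2066007 = 79.176

79.176


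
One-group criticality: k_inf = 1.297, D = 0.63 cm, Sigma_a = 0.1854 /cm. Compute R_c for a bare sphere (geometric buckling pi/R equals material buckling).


L^2 = D / Sigma_a = 0.63 / 0.1854 = 3.398058 cm^2
B_m^2 = (k_inf - 1) / L^2 = (1.297 - 1) / 3.398058 = 0.08740286 /cm^2
For a bare sphere: B_g = pi/R, so R_c = pi / sqrt(B_m^2)
R_c = pi / sqrt(0.08740286) = 10.626 cm

10.626


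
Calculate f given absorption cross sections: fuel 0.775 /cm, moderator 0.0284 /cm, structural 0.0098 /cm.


f = Sigma_a_fuel / (Sigma_a_fuel + Sigma_a_mod + Sigma_a_other)
f = 0.775 / (0.775 + 0.0284 + 0.0098)
f = 0.95303

0.95303


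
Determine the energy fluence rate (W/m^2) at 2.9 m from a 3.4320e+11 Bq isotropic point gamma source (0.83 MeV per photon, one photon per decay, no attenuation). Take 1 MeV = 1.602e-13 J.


psi = A * E * 1.602e-13 / (4*pi*r^2)
psi = 3.4320e+11 * 0.83 * 1.602e-13 / (4*pi*2.9^2)
psi = 4.3180e-04 W/m^2

4.3180e-04


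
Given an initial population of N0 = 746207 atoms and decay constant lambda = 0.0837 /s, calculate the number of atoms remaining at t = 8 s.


N = N0 * exp(-lambda * t)
N = 746207 * exp(-0.0837 * 8)
N = 381993

381993


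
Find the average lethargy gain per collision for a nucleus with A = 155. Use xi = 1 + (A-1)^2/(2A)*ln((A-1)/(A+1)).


xi = 1 + (A-1)^2/(2A) * ln((A-1)/(A+1))
xi = 1 + (155-1)^2/(2*155) * ln((155-1)/(155 +1))
xi = 0.012848

0.012848


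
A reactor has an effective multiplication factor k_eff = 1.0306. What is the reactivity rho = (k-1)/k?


rho = (k_eff - 1) / k_eff
rho = (1.0306 - 1) / 1.0306
rho = 0.029691

0.029691


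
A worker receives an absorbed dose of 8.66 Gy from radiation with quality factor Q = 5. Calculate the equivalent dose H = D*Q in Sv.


H = D * Q
H = 8.66 * 5
H = 43.300 Sv

43.300


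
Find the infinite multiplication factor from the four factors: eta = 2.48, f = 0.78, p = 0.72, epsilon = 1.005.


k_inf = eta * f * p * epsilon
k_inf = 2.48 * 0.78 * 0.72 * 1.005
k_inf = 1.3997

1.3997


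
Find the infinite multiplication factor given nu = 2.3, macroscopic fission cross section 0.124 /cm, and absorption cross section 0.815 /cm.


k_inf = nu * Sigma_f / Sigma_a
k_inf = 2.3 * 0.124 / 0.815
k_inf = 0.34994

0.34994


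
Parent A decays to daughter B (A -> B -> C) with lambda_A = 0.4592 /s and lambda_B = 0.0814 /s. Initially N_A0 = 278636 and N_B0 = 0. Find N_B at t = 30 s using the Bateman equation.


N_B(t) = lambda_A * N_A0 / (lambda_B - lambda_A) * [exp(-lambda_A*t) - exp(-lambda_B*t)]
exp(-0.4592*30) = 1.040301e-06; exp(-0.0814*30) = 0.08698670
N_B = 0.4592 * 278636 / (0.0814 - 0.4592) * (1.040301e-06 - 0.08698670)
N_B = 29459

29459


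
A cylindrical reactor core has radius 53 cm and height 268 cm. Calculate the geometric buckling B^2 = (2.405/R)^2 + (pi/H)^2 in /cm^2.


B^2 = (2.405/R)^2 + (pi/H)^2
B^2 = (2.405/53)^2 + (pi/268)^2
B^2 = 0.0021965 /cm^2

0.0021965


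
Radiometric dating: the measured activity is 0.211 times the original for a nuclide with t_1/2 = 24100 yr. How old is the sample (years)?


lambda = ln(2) / t_half = ln(2) / 24100 = 2.876129e-05 /yr
t = -ln(A/A0) / lambda
t = -ln(0.211) / 2.876129e-05
t = 54097 yr

54097


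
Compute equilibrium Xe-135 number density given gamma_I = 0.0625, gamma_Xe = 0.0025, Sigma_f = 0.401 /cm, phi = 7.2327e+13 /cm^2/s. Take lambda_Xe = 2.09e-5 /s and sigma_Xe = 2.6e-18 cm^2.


Xe_eq = (gamma_I + gamma_Xe) * Sigma_f * phi / (lambda_Xe + sigma_Xe * phi)
Numerator = (0.0625 + 0.0025) * 0.401 * 7.2327e+13 = 1.885203e+12
Denominator = 2.09e-5 + 2.6e-18 * 7.2327e+13 = 2.089502e-04
Xe_eq = 1.885203e+12 / 2.089502e-04 = 9.0223e+15 /cm^3

9.0223e+15


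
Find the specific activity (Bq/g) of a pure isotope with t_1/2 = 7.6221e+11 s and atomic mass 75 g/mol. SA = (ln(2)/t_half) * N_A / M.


lambda = ln(2) / t_half = ln(2) / 7.6221e+11 = 9.093913e-13 /s
SA = lambda * N_A / M
SA = 9.093913e-13 * 6.022e23 / 75
SA = 7.3018e+09 Bq/g

7.3018e+09


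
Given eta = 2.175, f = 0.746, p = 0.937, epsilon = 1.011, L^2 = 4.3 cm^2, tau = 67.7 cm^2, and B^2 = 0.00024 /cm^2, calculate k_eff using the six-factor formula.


k_inf = eta*f*p*eps = 2.175*0.746*0.937*1.011 = 1.537053
P_TNL = 1/(1 + L^2*B^2) = 1/(1 + 4.3*0.00024) = 0.9989691
P_FNL = exp(-B^2*tau) = exp(-0.00024*67.7) = 0.9838833
k_eff = k_inf * P_TNL * P_FNL = 1.537053 * 0.9989691 * 0.9838833
k_eff = 1.5107

1.5107


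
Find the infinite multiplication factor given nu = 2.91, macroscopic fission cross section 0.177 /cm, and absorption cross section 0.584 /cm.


k_inf = nu * Sigma_f / Sigma_a
k_inf = 2.91 * 0.177 / 0.584
k_inf = 0.88197

0.88197


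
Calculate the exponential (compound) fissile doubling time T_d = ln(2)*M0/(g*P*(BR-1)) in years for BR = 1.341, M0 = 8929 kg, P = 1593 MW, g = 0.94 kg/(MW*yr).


Breeding gain G = BR - 1 = 1.341 - 1 = 0.341
Fissile production rate = g * P * G = 0.94 * 1593 * 0.341 = 510.62022 kg/yr
T_d = ln(2) * M0 / (g * P * G)
T_d = ln(2) * 8929 / 510.62022 = 12.121 yr

12.121


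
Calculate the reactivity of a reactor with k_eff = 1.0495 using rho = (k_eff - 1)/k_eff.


rho = (k_eff - 1) / k_eff
rho = (1.0495 - 1) / 1.0495
rho = 0.047165

0.047165


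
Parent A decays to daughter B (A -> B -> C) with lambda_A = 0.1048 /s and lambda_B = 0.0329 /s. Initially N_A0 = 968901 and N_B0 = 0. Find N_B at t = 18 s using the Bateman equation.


N_B(t) = lambda_A * N_A0 / (lambda_B - lambda_A) * [exp(-lambda_A*t) - exp(-lambda_B*t)]
exp(-0.1048*18) = 0.1516166; exp(-0.0329*18) = 0.5531091
N_B = 0.1048 * 968901 / (0.0329 - 0.1048) * (0.1516166 - 0.5531091)
N_B = 567008

567008


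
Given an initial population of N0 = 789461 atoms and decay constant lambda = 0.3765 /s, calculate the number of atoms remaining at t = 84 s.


N = N0 * exp(-lambda * t)
N = 789461 * exp(-0.3765 * 84)
N = 1.4532e-08

1.4532e-08


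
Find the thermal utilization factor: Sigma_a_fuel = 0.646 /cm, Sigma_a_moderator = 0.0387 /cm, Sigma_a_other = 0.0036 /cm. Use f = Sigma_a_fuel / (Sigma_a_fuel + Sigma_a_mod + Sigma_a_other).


f = Sigma_a_fuel / (Sigma_a_fuel + Sigma_a_mod + Sigma_a_other)
f = 0.646 / (0.646 + 0.0387 + 0.0036)
f = 0.93854

0.93854


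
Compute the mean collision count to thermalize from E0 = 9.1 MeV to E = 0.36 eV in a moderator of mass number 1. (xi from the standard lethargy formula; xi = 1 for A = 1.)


xi = 1 + (A-1)^2/(2A)*ln((A-1)/(A+1)) = 1 (for A = 1)
n = ln(E0/E) / xi
n = ln(9.1e6 / 0.36) / 1
n = ln(2.527778e+07) / 1 = 17.045

17.045


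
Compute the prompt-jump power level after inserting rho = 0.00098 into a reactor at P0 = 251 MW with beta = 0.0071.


P1/P0 = beta / (beta - rho)
P1/P0 = 0.0071 / (0.0071 - 0.00098) = 1.160131
P1 = 251 * 1.160131 = 291.19 MW

291.19


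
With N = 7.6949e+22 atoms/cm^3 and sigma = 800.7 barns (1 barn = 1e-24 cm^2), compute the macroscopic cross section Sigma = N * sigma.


Sigma = N * sigma_barns * 1e-24
Sigma = 7.6949e+22 * 800.7 * 1e-24
Sigma = 61.613 /cm

61.613


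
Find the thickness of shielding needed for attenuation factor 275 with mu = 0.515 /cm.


x = ln(factor) / mu
x = ln(275) / 0.515
x = 10.906 cm

10.906


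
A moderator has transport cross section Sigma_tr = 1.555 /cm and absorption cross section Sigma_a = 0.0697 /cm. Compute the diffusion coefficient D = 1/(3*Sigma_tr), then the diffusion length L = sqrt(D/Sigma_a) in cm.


D = 1 / (3 * Sigma_tr) = 1 / (3 * 1.555) = 0.2143623 cm
L = sqrt(D / Sigma_a)
L = sqrt(0.2143623 / 0.0697)
L = 1.7537 cm

1.7537


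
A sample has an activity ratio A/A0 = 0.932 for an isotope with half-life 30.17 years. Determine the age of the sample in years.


lambda = ln(2) / t_half = ln(2) / 30.17 = 0.02297472 /yr
t = -ln(A/A0) / lambda
t = -ln(0.932) / 0.02297472
t = 3.0652 yr

3.0652


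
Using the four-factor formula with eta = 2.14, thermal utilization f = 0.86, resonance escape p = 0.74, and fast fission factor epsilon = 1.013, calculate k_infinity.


k_inf = eta * f * p * epsilon
k_inf = 2.14 * 0.86 * 0.74 * 1.013
k_inf = 1.3796

1.3796


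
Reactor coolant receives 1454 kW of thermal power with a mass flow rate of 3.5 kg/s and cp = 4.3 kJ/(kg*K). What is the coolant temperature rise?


dT = Q / (m_dot * cp)
dT = 1454 / (3.5 * 4.3)
dT = 96.611 C

96.611


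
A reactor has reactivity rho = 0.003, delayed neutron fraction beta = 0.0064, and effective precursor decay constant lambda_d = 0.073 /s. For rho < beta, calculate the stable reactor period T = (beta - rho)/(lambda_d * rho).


T = (beta - rho) / (lambda_d * rho)
T = (0.0064 - 0.003) / (0.073 * 0.003)
T = 15.525 s

15.525


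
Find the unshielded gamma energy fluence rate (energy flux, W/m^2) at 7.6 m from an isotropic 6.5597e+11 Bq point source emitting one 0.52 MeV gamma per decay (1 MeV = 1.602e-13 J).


psi = A * E * 1.602e-13 / (4*pi*r^2)
psi = 6.5597e+11 * 0.52 * 1.602e-13 / (4*pi*7.6^2)
psi = 7.5286e-05 W/m^2

7.5286e-05


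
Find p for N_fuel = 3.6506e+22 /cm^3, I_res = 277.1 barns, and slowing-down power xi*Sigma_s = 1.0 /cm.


p = exp(-N * I * 1e-24 / (xi*Sigma_s))
p = exp(-3.6506e+22 * 277.1 * 1e-24 / 1.0)
p = 4.0435e-05

4.0435e-05


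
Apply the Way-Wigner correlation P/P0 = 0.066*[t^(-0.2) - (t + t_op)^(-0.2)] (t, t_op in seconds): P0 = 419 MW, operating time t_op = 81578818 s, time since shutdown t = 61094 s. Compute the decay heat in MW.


P/P0 = 0.066 * [t^(-0.2) - (t + t_op)^(-0.2)]
P/P0 = 0.066 * [61094^(-0.2) - (61094 + 81578818)^(-0.2)]
P/P0 = 0.066 * [0.1103571 - 0.02615890] = 0.005557081
P = 419 * 0.005557081 = 2.3284 MW

2.3284


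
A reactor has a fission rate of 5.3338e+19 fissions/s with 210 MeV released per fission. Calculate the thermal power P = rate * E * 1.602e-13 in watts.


P = fission_rate * E_MeV * 1.602e-13
P = 5.3338e+19 * 210 * 1.602e-13
P = 1.7944e+09 W

1.7944e+09


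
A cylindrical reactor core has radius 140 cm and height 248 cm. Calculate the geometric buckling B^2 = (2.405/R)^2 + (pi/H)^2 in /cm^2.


B^2 = (2.405/R)^2 + (pi/H)^2
B^2 = (2.405/140)^2 + (pi/248)^2
B^2 = 4.5557e-04 /cm^2

4.5557e-04


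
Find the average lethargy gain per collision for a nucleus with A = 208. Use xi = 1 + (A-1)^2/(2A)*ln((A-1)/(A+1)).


xi = 1 + (A-1)^2/(2A) * ln((A-1)/(A+1))
xi = 1 + (208-1)^2/(2*208) * ln((208-1)/(208 +1))
xi = 0.0095846

0.0095846


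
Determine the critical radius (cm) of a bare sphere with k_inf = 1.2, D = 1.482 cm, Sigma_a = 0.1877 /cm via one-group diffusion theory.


L^2 = D / Sigma_a = 1.482 / 0.1877 = 7.895578 cm^2
B_m^2 = (k_inf - 1) / L^2 = (1.2 - 1) / 7.895578 = 0.02533063 /cm^2
For a bare sphere: B_g = pi/R, so R_c = pi / sqrt(B_m^2)
R_c = pi / sqrt(0.02533063) = 19.739 cm

19.739


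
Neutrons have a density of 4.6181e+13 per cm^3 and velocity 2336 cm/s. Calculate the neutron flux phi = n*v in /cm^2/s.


phi = n * v
phi = 4.6181e+13 * 2336
phi = 1.0788e+17 /cm^2/s

1.0788e+17


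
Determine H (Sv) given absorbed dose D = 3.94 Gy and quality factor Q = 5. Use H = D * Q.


H = D * Q
H = 3.94 * 5
H = 19.700 Sv

19.700


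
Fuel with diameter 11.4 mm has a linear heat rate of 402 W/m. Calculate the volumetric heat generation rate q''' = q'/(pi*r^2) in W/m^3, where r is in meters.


r = D / 2 / 1000 = 11.4 / 2 / 1000 = 0.0057 m
q''' = q' / (pi * r^2)
q''' = 402 / (pi * 0.0057^2)
q''' = 3.9385e+06 W/m^3

3.9385e+06


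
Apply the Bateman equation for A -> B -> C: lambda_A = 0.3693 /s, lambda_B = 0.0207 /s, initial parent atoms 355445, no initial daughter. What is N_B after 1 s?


N_B(t) = lambda_A * N_A0 / (lambda_B - lambda_A) * [exp(-lambda_A*t) - exp(-lambda_B*t)]
exp(-0.3693*1) = 0.6912180; exp(-0.0207*1) = 0.9795128
N_B = 0.3693 * 355445 / (0.0207 - 0.3693) * (0.6912180 - 0.9795128)
N_B = 108558

108558


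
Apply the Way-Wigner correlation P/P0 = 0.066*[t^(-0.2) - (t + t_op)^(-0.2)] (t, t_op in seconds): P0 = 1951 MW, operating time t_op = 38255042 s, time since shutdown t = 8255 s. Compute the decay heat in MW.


P/P0 = 0.066 * [t^(-0.2) - (t + t_op)^(-0.2)]
P/P0 = 0.066 * [8255^(-0.2) - (8255 + 38255042)^(-0.2)]
P/P0 = 0.066 * [0.1646860 - 0.03043992] = 0.008860241
P = 1951 * 0.008860241 = 17.286 MW

17.286


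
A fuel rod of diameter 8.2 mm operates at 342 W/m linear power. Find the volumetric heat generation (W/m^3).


r = D / 2 / 1000 = 8.2 / 2 / 1000 = 0.0041 m
q''' = q' / (pi * r^2)
q''' = 342 / (pi * 0.0041^2)
q''' = 6.4760e+06 W/m^3

6.4760e+06


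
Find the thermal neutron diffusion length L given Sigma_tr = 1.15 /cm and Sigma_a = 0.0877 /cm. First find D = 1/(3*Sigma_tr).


D = 1 / (3 * Sigma_tr) = 1 / (3 * 1.15) = 0.2898551 cm
L = sqrt(D / Sigma_a)
L = sqrt(0.2898551 / 0.0877)
L = 1.8180 cm

1.8180


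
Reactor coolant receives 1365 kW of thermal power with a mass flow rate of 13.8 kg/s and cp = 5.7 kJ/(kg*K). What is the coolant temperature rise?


dT = Q / (m_dot * cp)
dT = 1365 / (13.8 * 5.7)
dT = 17.353 C

17.353


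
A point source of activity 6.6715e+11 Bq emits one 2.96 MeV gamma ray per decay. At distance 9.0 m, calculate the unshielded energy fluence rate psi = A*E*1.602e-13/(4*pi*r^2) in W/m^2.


psi = A * E * 1.602e-13 / (4*pi*r^2)
psi = 6.6715e+11 * 2.96 * 1.602e-13 / (4*pi*9.0^2)
psi = 3.1080e-04 W/m^2

3.1080e-04


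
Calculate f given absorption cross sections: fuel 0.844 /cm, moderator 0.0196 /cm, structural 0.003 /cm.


f = Sigma_a_fuel / (Sigma_a_fuel + Sigma_a_mod + Sigma_a_other)
f = 0.844 / (0.844 + 0.0196 + 0.003)
f = 0.97392

0.97392


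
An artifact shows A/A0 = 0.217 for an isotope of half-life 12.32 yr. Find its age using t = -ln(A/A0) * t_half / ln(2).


lambda = ln(2) / t_half = ln(2) / 12.32 = 0.05626195 /yr
t = -ln(A/A0) / lambda
t = -ln(0.217) / 0.05626195
t = 27.156 yr

27.156


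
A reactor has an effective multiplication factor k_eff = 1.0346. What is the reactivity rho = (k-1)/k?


rho = (k_eff - 1) / k_eff
rho = (1.0346 - 1) / 1.0346
rho = 0.033443

0.033443


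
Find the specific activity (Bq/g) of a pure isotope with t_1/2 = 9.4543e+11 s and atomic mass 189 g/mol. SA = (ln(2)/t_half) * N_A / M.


lambda = ln(2) / t_half = ln(2) / 9.4543e+11 = 7.331555e-13 /s
SA = lambda * N_A / M
SA = 7.331555e-13 * 6.022e23 / 189
SA = 2.3360e+09 Bq/g

2.3360e+09


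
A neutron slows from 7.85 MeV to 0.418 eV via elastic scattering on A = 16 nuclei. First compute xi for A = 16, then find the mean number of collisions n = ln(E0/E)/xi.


xi = 1 + (A-1)^2/(2A)*ln((A-1)/(A+1)) = 0.1199467 (for A = 16)
n = ln(E0/E) / xi
n = ln(7.85e6 / 0.418) / 0.1199467
n = ln(1.877990e+07) / 0.1199467 = 139.63

139.63


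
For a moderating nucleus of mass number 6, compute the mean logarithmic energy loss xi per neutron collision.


xi = 1 + (A-1)^2/(2A) * ln((A-1)/(A+1))
xi = 1 + (6-1)^2/(2*6) * ln((6-1)/(6 +1))
xi = 0.29902

0.29902


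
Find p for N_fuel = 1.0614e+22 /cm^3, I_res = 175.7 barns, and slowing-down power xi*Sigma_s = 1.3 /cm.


p = exp(-N * I * 1e-24 / (xi*Sigma_s))
p = exp(-1.0614e+22 * 175.7 * 1e-24 / 1.3)
p = 0.23823

0.23823


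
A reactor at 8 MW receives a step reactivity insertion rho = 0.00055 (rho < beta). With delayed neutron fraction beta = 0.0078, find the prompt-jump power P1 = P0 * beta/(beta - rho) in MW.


P1/P0 = beta / (beta - rho)
P1/P0 = 0.0078 / (0.0078 - 0.00055) = 1.075862
P1 = 8 * 1.075862 = 8.6069 MW

8.6069


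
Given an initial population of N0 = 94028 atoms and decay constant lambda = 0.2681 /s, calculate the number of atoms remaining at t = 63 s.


N = N0 * exp(-lambda * t)
N = 94028 * exp(-0.2681 * 63)
N = 0.0043440

0.0043440


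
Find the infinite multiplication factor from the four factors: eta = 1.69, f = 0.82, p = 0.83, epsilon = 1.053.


k_inf = eta * f * p * epsilon
k_inf = 1.69 * 0.82 * 0.83 * 1.053
k_inf = 1.2112

1.2112


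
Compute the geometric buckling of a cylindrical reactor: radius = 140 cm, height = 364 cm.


B^2 = (2.405/R)^2 + (pi/H)^2
B^2 = (2.405/140)^2 + (pi/364)^2
B^2 = 3.6959e-04 /cm^2

3.6959e-04


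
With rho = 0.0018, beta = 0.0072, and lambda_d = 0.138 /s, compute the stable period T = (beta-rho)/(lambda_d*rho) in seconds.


T = (beta - rho) / (lambda_d * rho)
T = (0.0072 - 0.0018) / (0.138 * 0.0018)
T = 21.739 s

21.739


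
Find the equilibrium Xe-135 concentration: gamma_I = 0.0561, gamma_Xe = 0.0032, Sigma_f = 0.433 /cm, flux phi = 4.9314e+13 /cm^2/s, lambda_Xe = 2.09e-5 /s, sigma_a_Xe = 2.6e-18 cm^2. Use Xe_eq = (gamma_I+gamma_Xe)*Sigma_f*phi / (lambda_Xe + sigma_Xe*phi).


Xe_eq = (gamma_I + gamma_Xe) * Sigma_f * phi / (lambda_Xe + sigma_Xe * phi)
Numerator = (0.0561 + 0.0032) * 0.433 * 4.9314e+13 = 1.266231e+12
Denominator = 2.09e-5 + 2.6e-18 * 4.9314e+13 = 1.491164e-04
Xe_eq = 1.266231e+12 / 1.491164e-04 = 8.4916e+15 /cm^3

8.4916e+15


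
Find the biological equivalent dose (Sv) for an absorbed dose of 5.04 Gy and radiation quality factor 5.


H = D * Q
H = 5.04 * 5
H = 25.200 Sv

25.200


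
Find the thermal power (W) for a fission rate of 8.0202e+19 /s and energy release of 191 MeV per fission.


P = fission_rate * E_MeV * 1.602e-13
P = 8.0202e+19 * 191 * 1.602e-13
P = 2.4540e+09 W

2.4540e+09


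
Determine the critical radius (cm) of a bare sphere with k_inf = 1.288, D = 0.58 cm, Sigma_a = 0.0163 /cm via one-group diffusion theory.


L^2 = D / Sigma_a = 0.58 / 0.0163 = 35.58282 cm^2
B_m^2 = (k_inf - 1) / L^2 = (1.288 - 1) / 35.58282 = 0.008093794 /cm^2
For a bare sphere: B_g = pi/R, so R_c = pi / sqrt(B_m^2)
R_c = pi / sqrt(0.008093794) = 34.920 cm

34.920


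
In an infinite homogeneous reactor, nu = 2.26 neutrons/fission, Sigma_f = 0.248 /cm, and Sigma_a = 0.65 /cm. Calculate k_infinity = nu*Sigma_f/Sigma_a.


k_inf = nu * Sigma_f / Sigma_a
k_inf = 2.26 * 0.248 / 0.65
k_inf = 0.86228

0.86228


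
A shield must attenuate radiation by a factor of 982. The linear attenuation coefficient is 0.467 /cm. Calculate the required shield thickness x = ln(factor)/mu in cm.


x = ln(factor) / mu
x = ln(982) / 0.467
x = 14.753 cm

14.753


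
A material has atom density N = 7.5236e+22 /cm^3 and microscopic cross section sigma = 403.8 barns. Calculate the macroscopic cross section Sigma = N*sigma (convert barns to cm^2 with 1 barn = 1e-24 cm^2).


Sigma = N * sigma_barns * 1e-24
Sigma = 7.5236e+22 * 403.8 * 1e-24
Sigma = 30.380 /cm

30.380


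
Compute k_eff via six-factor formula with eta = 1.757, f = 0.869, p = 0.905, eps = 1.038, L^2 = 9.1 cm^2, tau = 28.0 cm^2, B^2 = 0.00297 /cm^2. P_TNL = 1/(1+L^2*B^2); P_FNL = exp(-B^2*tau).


k_inf = eta*f*p*eps = 1.757*0.869*0.905*1.038 = 1.434292
P_TNL = 1/(1 + L^2*B^2) = 1/(1 + 9.1*0.00297) = 0.9736842
P_FNL = exp(-B^2*tau) = exp(-0.00297*28.0) = 0.9202039
k_eff = k_inf * P_TNL * P_FNL = 1.434292 * 0.9736842 * 0.9202039
k_eff = 1.2851

1.2851


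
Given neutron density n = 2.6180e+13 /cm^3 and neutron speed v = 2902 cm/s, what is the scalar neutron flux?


phi = n * v
phi = 2.6180e+13 * 2902
phi = 7.5974e+16 /cm^2/s

7.5974e+16


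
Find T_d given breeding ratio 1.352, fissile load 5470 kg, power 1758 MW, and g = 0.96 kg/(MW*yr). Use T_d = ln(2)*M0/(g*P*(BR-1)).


Breeding gain G = BR - 1 = 1.352 - 1 = 0.352
Fissile production rate = g * P * G = 0.96 * 1758 * 0.352 = 594.06336 kg/yr
T_d = ln(2) * M0 / (g * P * G)
T_d = ln(2) * 5470 / 594.06336 = 6.3823 yr

6.3823


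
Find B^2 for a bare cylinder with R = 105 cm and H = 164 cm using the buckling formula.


B^2 = (2.405/R)^2 + (pi/H)^2
B^2 = (2.405/105)^2 + (pi/164)^2
B^2 = 8.9158e-04 /cm^2

8.9158e-04


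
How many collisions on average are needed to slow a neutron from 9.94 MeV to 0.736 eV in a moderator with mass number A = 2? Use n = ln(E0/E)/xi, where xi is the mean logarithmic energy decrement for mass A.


xi = 1 + (A-1)^2/(2A)*ln((A-1)/(A+1)) = 0.7253469 (for A = 2)
n = ln(E0/E) / xi
n = ln(9.94e6 / 0.736) / 0.7253469
n = ln(1.350543e+07) / 0.7253469 = 22.636

22.636


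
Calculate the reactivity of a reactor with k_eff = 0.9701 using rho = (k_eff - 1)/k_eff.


rho = (k_eff - 1) / k_eff
rho = (0.9701 - 1) / 0.9701
rho = -0.030822

-0.030822


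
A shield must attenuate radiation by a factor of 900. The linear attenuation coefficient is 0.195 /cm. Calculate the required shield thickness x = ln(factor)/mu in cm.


x = ln(factor) / mu
x = ln(900) / 0.195
x = 34.884 cm

34.884


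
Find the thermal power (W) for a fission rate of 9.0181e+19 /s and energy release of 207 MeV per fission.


P = fission_rate * E_MeV * 1.602e-13
P = 9.0181e+19 * 207 * 1.602e-13
P = 2.9905e+09 W

2.9905e+09


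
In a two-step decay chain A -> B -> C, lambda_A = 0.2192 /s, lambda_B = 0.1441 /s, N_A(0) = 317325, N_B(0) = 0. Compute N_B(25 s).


N_B(t) = lambda_A * N_A0 / (lambda_B - lambda_A) * [exp(-lambda_A*t) - exp(-lambda_B*t)]
exp(-0.2192*25) = 0.004169330; exp(-0.1441*25) = 0.02725550
N_B = 0.2192 * 317325 / (0.1441 - 0.2192) * (0.004169330 - 0.02725550)
N_B = 21382

21382


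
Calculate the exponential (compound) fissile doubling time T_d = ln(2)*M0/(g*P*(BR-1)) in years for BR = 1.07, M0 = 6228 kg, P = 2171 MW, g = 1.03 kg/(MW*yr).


Breeding gain G = BR - 1 = 1.07 - 1 = 0.07
Fissile production rate = g * P * G = 1.03 * 2171 * 0.07 = 156.5291 kg/yr
T_d = ln(2) * M0 / (g * P * G)
T_d = ln(2) * 6228 / 156.5291 = 27.579 yr

27.579


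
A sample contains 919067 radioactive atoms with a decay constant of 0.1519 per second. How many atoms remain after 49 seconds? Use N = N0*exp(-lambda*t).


N = N0 * exp(-lambda * t)
N = 919067 * exp(-0.1519 * 49)
N = 538.08

538.08


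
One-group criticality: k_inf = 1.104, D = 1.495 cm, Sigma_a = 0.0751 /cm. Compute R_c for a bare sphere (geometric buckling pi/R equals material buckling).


L^2 = D / Sigma_a = 1.495 / 0.0751 = 19.90679 cm^2
B_m^2 = (k_inf - 1) / L^2 = (1.104 - 1) / 19.90679 = 0.005224348 /cm^2
For a bare sphere: B_g = pi/R, so R_c = pi / sqrt(B_m^2)
R_c = pi / sqrt(0.005224348) = 43.464 cm

43.464


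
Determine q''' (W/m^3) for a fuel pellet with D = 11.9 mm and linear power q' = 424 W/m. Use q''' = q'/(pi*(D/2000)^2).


r = D / 2 / 1000 = 11.9 / 2 / 1000 = 0.00595 m
q''' = q' / (pi * r^2)
q''' = 424 / (pi * 0.00595^2)
q''' = 3.8123e+06 W/m^3

3.8123e+06


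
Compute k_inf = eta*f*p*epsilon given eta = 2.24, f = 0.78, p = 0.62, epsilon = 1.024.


k_inf = eta * f * p * epsilon
k_inf = 2.24 * 0.78 * 0.62 * 1.024
k_inf = 1.1093

1.1093


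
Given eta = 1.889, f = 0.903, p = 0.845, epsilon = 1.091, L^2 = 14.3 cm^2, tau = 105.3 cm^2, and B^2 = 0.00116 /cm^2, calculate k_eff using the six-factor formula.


k_inf = eta*f*p*eps = 1.889*0.903*0.845*1.091 = 1.572538
P_TNL = 1/(1 + L^2*B^2) = 1/(1 + 14.3*0.00116) = 0.9836827
P_FNL = exp(-B^2*tau) = exp(-0.00116*105.3) = 0.8850174
k_eff = k_inf * P_TNL * P_FNL = 1.572538 * 0.9836827 * 0.8850174
k_eff = 1.3690

1.3690


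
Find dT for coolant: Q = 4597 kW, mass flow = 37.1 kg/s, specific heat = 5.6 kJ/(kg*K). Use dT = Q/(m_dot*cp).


dT = Q / (m_dot * cp)
dT = 4597 / (37.1 * 5.6)
dT = 22.126 C

22.126


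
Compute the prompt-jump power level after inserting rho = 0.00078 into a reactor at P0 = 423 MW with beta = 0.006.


P1/P0 = beta / (beta - rho)
P1/P0 = 0.006 / (0.006 - 0.00078) = 1.149425
P1 = 423 * 1.149425 = 486.21 MW

486.21


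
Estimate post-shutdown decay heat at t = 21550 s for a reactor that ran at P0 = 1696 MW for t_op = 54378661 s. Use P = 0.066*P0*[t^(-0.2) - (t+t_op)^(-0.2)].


P/P0 = 0.066 * [t^(-0.2) - (t + t_op)^(-0.2)]
P/P0 = 0.066 * [21550^(-0.2) - (21550 + 54378661)^(-0.2)]
P/P0 = 0.066 * [0.1359285 - 0.02837134] = 0.007098773
P = 1696 * 0.007098773 = 12.040 MW

12.040


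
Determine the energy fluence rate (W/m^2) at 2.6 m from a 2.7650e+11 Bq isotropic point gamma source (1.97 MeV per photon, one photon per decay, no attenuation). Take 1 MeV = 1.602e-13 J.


psi = A * E * 1.602e-13 / (4*pi*r^2)
psi = 2.7650e+11 * 1.97 * 1.602e-13 / (4*pi*2.6^2)
psi = 0.0010272 W/m^2

0.0010272


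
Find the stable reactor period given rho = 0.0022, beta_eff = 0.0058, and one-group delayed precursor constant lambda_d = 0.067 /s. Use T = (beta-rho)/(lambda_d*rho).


T = (beta - rho) / (lambda_d * rho)
T = (0.0058 - 0.0022) / (0.067 * 0.0022)
T = 24.423 s

24.423


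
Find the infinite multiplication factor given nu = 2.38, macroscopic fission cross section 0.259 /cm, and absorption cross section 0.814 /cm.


k_inf = nu * Sigma_f / Sigma_a
k_inf = 2.38 * 0.259 / 0.814
k_inf = 0.75727

0.75727


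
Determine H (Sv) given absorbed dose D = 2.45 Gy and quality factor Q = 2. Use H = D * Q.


H = D * Q
H = 2.45 * 2
H = 4.9000 Sv

4.9000


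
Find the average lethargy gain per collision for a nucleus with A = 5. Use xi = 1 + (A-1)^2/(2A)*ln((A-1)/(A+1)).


xi = 1 + (A-1)^2/(2A) * ln((A-1)/(A+1))
xi = 1 + (5-1)^2/(2*5) * ln((5-1)/(5 +1))
xi = 0.35126

0.35126


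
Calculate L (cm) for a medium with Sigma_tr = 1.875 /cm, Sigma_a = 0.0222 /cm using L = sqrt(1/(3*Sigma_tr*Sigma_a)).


D = 1 / (3 * Sigma_tr) = 1 / (3 * 1.875) = 0.1777778 cm
L = sqrt(D / Sigma_a)
L = sqrt(0.1777778 / 0.0222)
L = 2.8298 cm

2.8298


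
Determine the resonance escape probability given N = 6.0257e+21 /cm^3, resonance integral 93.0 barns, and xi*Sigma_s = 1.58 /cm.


p = exp(-N * I * 1e-24 / (xi*Sigma_s))
p = exp(-6.0257e+21 * 93.0 * 1e-24 / 1.58)
p = 0.70140

0.70140


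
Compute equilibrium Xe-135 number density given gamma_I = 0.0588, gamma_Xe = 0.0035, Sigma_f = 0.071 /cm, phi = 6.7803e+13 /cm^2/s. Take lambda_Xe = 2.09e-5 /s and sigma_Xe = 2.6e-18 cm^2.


Xe_eq = (gamma_I + gamma_Xe) * Sigma_f * phi / (lambda_Xe + sigma_Xe * phi)
Numerator = (0.0588 + 0.0035) * 0.071 * 6.7803e+13 = 2.999130e+11
Denominator = 2.09e-5 + 2.6e-18 * 6.7803e+13 = 1.971878e-04
Xe_eq = 2.999130e+11 / 1.971878e-04 = 1.5210e+15 /cm^3

1.5210e+15


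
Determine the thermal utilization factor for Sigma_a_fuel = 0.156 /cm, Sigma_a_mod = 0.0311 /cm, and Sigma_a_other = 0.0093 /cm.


f = Sigma_a_fuel / (Sigma_a_fuel + Sigma_a_mod + Sigma_a_other)
f = 0.156 / (0.156 + 0.0311 + 0.0093)
f = 0.79430

0.79430


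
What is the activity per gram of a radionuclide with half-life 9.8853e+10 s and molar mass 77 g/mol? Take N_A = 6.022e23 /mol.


lambda = ln(2) / t_half = ln(2) / 9.8853e+10 = 7.011898e-12 /s
SA = lambda * N_A / M
SA = 7.011898e-12 * 6.022e23 / 77
SA = 5.4839e+10 Bq/g

5.4839e+10


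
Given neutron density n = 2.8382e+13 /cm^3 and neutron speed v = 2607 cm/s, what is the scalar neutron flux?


phi = n * v
phi = 2.8382e+13 * 2607
phi = 7.3992e+16 /cm^2/s

7.3992e+16


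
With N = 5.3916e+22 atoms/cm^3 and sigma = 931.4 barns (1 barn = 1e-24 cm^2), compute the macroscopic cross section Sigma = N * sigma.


Sigma = N * sigma_barns * 1e-24
Sigma = 5.3916e+22 * 931.4 * 1e-24
Sigma = 50.217 /cm

50.217


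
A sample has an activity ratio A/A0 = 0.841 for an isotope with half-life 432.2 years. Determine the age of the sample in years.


lambda = ln(2) / t_half = ln(2) / 432.2 = 0.001603765 /yr
t = -ln(A/A0) / lambda
t = -ln(0.841) / 0.001603765
t = 107.97 yr

107.97


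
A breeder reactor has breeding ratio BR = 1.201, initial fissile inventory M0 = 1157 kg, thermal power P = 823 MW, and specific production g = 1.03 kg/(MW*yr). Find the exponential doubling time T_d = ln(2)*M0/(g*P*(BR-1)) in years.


Breeding gain G = BR - 1 = 1.201 - 1 = 0.201
Fissile production rate = g * P * G = 1.03 * 823 * 0.201 = 170.38569 kg/yr
T_d = ln(2) * M0 / (g * P * G)
T_d = ln(2) * 1157 / 170.38569 = 4.7068 yr

4.7068


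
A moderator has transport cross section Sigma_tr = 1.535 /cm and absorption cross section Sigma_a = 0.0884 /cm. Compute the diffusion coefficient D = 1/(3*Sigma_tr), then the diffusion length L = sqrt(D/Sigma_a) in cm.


D = 1 / (3 * Sigma_tr) = 1 / (3 * 1.535) = 0.2171553 cm
L = sqrt(D / Sigma_a)
L = sqrt(0.2171553 / 0.0884)
L = 1.5673 cm

1.5673


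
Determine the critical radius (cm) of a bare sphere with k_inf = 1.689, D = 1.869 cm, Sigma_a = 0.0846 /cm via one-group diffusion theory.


L^2 = D / Sigma_a = 1.869 / 0.0846 = 22.09220 cm^2
B_m^2 = (k_inf - 1) / L^2 = (1.689 - 1) / 22.09220 = 0.03118748 /cm^2
For a bare sphere: B_g = pi/R, so R_c = pi / sqrt(B_m^2)
R_c = pi / sqrt(0.03118748) = 17.789 cm

17.789


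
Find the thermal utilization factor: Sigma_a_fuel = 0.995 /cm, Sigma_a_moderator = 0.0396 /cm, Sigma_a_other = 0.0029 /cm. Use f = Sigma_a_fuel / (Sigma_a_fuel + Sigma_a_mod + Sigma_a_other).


f = Sigma_a_fuel / (Sigma_a_fuel + Sigma_a_mod + Sigma_a_other)
f = 0.995 / (0.995 + 0.0396 + 0.0029)
f = 0.95904

0.95904


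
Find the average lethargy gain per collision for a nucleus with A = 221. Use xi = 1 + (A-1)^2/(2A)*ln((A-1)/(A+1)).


xi = 1 + (A-1)^2/(2A) * ln((A-1)/(A+1))
xi = 1 + (221-1)^2/(2*221) * ln((221-1)/(221 +1))
xi = 0.0090225

0.0090225


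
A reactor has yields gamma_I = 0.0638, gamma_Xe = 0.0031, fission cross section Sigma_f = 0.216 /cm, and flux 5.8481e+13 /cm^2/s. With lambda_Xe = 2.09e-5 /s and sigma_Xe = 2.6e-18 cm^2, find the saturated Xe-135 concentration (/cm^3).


Xe_eq = (gamma_I + gamma_Xe) * Sigma_f * phi / (lambda_Xe + sigma_Xe * phi)
Numerator = (0.0638 + 0.0031) * 0.216 * 5.8481e+13 = 8.450738e+11
Denominator = 2.09e-5 + 2.6e-18 * 5.8481e+13 = 1.729506e-04
Xe_eq = 8.450738e+11 / 1.729506e-04 = 4.8862e+15 /cm^3

4.8862e+15


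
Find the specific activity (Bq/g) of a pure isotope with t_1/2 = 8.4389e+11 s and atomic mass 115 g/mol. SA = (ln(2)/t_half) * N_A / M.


lambda = ln(2) / t_half = ln(2) / 8.4389e+11 = 8.213715e-13 /s
SA = lambda * N_A / M
SA = 8.213715e-13 * 6.022e23 / 115
SA = 4.3011e+09 Bq/g

4.3011e+09


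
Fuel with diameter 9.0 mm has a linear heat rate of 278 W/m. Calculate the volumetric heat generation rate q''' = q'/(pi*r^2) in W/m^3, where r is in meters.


r = D / 2 / 1000 = 9.0 / 2 / 1000 = 0.0045 m
q''' = q' / (pi * r^2)
q''' = 278 / (pi * 0.0045^2)
q''' = 4.3699e+06 W/m^3

4.3699e+06


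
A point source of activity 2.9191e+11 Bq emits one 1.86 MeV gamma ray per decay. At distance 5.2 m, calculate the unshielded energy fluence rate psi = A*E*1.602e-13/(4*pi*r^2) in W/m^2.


psi = A * E * 1.602e-13 / (4*pi*r^2)
psi = 2.9191e+11 * 1.86 * 1.602e-13 / (4*pi*5.2^2)
psi = 2.5598e-04 W/m^2

2.5598e-04


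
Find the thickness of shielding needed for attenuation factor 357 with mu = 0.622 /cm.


x = ln(factor) / mu
x = ln(357) / 0.622
x = 9.4497 cm

9.4497


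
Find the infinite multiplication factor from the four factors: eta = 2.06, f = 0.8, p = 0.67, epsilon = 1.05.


k_inf = eta * f * p * epsilon
k_inf = 2.06 * 0.8 * 0.67 * 1.05
k_inf = 1.1594

1.1594


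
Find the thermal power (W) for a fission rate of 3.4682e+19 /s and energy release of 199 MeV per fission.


P = fission_rate * E_MeV * 1.602e-13
P = 3.4682e+19 * 199 * 1.602e-13
P = 1.1057e+09 W

1.1057e+09


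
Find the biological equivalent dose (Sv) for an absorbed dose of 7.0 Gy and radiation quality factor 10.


H = D * Q
H = 7.0 * 10
H = 70.000 Sv

70.000


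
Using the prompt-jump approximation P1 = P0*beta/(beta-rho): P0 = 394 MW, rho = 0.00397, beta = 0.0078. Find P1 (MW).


P1/P0 = beta / (beta - rho)
P1/P0 = 0.0078 / (0.0078 - 0.00397) = 2.036554
P1 = 394 * 2.036554 = 802.40 MW

802.40


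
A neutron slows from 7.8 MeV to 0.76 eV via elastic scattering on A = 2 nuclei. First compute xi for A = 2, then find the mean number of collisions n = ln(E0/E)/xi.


xi = 1 + (A-1)^2/(2A)*ln((A-1)/(A+1)) = 0.7253469 (for A = 2)
n = ln(E0/E) / xi
n = ln(7.8e6 / 0.76) / 0.7253469
n = ln(1.026316e+07) / 0.7253469 = 22.257

22.257


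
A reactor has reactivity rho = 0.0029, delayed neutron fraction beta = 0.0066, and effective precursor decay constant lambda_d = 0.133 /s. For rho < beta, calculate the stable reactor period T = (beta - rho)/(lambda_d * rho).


T = (beta - rho) / (lambda_d * rho)
T = (0.0066 - 0.0029) / (0.133 * 0.0029)
T = 9.5929 s

9.5929


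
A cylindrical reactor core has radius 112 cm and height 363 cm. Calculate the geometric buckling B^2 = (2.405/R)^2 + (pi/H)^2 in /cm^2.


B^2 = (2.405/R)^2 + (pi/H)^2
B^2 = (2.405/112)^2 + (pi/363)^2
B^2 = 5.3600e-04 /cm^2

5.3600e-04


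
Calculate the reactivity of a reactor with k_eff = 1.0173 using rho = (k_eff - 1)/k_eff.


rho = (k_eff - 1) / k_eff
rho = (1.0173 - 1) / 1.0173
rho = 0.017006

0.017006


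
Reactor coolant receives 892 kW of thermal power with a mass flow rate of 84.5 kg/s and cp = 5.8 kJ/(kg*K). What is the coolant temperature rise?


dT = Q / (m_dot * cp)
dT = 892 / (84.5 * 5.8)
dT = 1.8200 C

1.8200


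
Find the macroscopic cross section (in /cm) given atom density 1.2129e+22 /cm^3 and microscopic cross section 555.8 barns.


Sigma = N * sigma_barns * 1e-24
Sigma = 1.2129e+22 * 555.8 * 1e-24
Sigma = 6.7413 /cm

6.7413


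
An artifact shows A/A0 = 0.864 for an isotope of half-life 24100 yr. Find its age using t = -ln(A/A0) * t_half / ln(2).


lambda = ln(2) / t_half = ln(2) / 24100 = 2.876129e-05 /yr
t = -ln(A/A0) / lambda
t = -ln(0.864) / 2.876129e-05
t = 5082.6 yr

5082.6


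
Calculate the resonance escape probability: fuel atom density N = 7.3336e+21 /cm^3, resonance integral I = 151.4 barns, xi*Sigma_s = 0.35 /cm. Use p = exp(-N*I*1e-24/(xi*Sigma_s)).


p = exp(-N * I * 1e-24 / (xi*Sigma_s))
p = exp(-7.3336e+21 * 151.4 * 1e-24 / 0.35)
p = 0.041907

0.041907


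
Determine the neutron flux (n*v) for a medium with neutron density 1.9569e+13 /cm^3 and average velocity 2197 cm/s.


phi = n * v
phi = 1.9569e+13 * 2197
phi = 4.2993e+16 /cm^2/s

4.2993e+16


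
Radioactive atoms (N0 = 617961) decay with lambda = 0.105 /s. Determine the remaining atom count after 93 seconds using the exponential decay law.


N = N0 * exp(-lambda * t)
N = 617961 * exp(-0.105 * 93)
N = 35.488

35.488


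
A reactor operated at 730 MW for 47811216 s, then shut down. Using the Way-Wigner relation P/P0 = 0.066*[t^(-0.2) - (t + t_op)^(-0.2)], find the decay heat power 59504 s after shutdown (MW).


P/P0 = 0.066 * [t^(-0.2) - (t + t_op)^(-0.2)]
P/P0 = 0.066 * [59504^(-0.2) - (59504 + 47811216)^(-0.2)]
P/P0 = 0.066 * [0.1109407 - 0.02910623] = 0.005401075
P = 730 * 0.005401075 = 3.9428 MW

3.9428


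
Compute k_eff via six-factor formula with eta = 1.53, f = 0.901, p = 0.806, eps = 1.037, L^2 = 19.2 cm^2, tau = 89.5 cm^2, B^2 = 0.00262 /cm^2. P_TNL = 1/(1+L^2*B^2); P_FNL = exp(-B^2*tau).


k_inf = eta*f*p*eps = 1.53*0.901*0.806*1.037 = 1.152206
P_TNL = 1/(1 + L^2*B^2) = 1/(1 + 19.2*0.00262) = 0.9521053
P_FNL = exp(-B^2*tau) = exp(-0.00262*89.5) = 0.7909741
k_eff = k_inf * P_TNL * P_FNL = 1.152206 * 0.9521053 * 0.7909741
k_eff = 0.86772

0.86772
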